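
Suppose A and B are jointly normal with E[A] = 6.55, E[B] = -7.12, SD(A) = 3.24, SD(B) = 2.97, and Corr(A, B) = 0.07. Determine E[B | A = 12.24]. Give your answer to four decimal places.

E[B | A=x] = μ_B + ρ(σ_B/σ_A)(x − μ_A) for jointly normal variables.
E[B | A=12.24] = -7.12 + (0.07)·(2.97/3.24)·(12.24 − (6.55)) = -7.12 + (0.064167)·(5.69) = -6.7549.

-6.7549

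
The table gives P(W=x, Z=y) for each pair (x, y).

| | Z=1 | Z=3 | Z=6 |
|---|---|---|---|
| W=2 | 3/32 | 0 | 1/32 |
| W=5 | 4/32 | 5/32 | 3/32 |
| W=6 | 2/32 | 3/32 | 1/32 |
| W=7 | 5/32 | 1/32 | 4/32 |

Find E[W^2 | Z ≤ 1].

P(Z ≤ 1) = 7/16.
Σ W^2·P over the event = 4·(3/32) + 25·(4/32) + 36·(2/32) + 49·(5/32) = 429/32.
E[W^2 | Z ≤ 1] = (429/32) / (7/16) = 429/14.

429/14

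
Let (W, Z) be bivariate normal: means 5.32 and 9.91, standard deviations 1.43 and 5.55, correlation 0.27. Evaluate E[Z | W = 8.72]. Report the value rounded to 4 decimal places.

E[Z | W=x] = μ_Z + ρ(σ_Z/σ_W)(x − μ_W) for jointly normal variables.
E[Z | W=8.72] = 9.91 + (0.27)·(5.55/1.43)·(8.72 − (5.32)) = 9.91 + (1.0479)·(3.4) = 13.4729.

13.4729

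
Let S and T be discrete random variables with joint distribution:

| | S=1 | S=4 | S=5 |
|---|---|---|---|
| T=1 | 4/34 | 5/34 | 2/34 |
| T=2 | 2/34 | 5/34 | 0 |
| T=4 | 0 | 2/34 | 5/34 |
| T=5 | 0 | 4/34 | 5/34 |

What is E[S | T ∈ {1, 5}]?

15/4

P(T ∈ {1, 5}) = 10/17.
Σ S·P over the event = 1·(4/34) + 4·(5/34) + 4·(4/34) + 5·(2/34) + 5·(5/34) = 75/34.
E[S | T ∈ {1, 5}] = (75/34) / (10/17) = 15/4.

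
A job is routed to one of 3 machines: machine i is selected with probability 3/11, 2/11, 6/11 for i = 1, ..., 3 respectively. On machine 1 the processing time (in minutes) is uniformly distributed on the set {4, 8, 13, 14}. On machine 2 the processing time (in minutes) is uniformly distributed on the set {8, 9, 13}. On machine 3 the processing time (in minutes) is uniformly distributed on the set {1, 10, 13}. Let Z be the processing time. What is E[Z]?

389/44

E[Z | machine 1] = (4+8+13+14)/4 = 39/4.
E[Z | machine 2] = (8+9+13)/3 = 10.
E[Z | machine 3] = (1+10+13)/3 = 8.
By the law of total expectation,
E[Z] = (3/11)·(39/4) + (2/11)·(10) + (6/11)·(8) = 389/44.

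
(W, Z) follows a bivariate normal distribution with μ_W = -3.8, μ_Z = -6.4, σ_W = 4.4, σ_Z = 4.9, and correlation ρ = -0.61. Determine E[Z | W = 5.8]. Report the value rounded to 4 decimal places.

-12.9215

E[Z | W=x] = μ_Z + ρ(σ_Z/σ_W)(x − μ_W) for jointly normal variables.
E[Z | W=5.8] = -6.4 + (-0.61)·(4.9/4.4)·(5.8 − (-3.8)) = -6.4 + (-0.67932)·(9.6) = -12.9215.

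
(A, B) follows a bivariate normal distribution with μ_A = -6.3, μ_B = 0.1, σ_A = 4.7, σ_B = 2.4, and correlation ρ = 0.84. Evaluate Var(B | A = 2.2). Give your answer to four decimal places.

1.6957

For a bivariate normal, Var(B | A=x) = σ_B²(1 − ρ²).
Var(B | A=2.2) = (2.4)²·(1 − (0.84)²) = 5.76·0.2944 = 1.6957.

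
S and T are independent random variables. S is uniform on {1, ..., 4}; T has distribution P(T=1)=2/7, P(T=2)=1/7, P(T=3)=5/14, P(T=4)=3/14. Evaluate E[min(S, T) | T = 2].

7/4

P(T = 2) = 1/7.
Summing min(S,T)·P(x,y) over outcomes with T = 2 gives 1/4.
E[min(S, T) | T = 2] = (1/4) / (1/7) = 7/4.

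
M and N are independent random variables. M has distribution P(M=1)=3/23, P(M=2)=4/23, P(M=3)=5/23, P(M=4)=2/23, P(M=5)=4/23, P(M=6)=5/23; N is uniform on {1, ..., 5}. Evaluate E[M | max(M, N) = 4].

29/10

P(max(M, N) = 4) = 4/23.
Summing M·P(x,y) over outcomes with max(M, N) = 4 gives 58/115.
E[M | max(M, N) = 4] = (58/115) / (4/23) = 29/10.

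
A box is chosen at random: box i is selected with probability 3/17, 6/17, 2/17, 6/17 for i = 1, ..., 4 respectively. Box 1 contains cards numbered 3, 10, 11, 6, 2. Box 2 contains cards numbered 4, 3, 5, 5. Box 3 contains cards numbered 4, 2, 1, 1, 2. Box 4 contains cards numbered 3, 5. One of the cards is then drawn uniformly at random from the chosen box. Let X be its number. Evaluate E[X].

727/170

E[X | box 1] = (3+10+11+6+2)/5 = 32/5.
E[X | box 2] = (4+3+5+5)/4 = 17/4.
E[X | box 3] = (4+2+1+1+2)/5 = 2.
E[X | box 4] = (3+5)/2 = 4.
E[X] = (3/17)·(32/5) + (6/17)·(17/4) + (2/17)·(2) + (6/17)·(4) = 727/170.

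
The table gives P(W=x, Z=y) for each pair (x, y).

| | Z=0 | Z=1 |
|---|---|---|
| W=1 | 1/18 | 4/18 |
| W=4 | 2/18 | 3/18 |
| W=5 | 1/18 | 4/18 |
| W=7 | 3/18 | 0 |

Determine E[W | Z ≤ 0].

5

P(Z ≤ 0) = 7/18.
Summing W·P(W=x,Z=y) over the conditioning event gives 35/18.
E[W | Z ≤ 0] = (35/18) / (7/18) = 5.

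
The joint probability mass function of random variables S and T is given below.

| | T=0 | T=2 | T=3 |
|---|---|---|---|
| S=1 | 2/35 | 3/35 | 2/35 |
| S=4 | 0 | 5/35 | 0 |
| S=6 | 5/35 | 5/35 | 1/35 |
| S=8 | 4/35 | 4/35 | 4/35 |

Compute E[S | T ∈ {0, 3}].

52/9

P(T ∈ {0, 3}) = 18/35.
Σ S·P over the event = 1·(2/35) + 1·(2/35) + 6·(5/35) + 6·(1/35) + 8·(4/35) + 8·(4/35) = 104/35.
E[S | T ∈ {0, 3}] = (104/35) / (18/35) = 52/9.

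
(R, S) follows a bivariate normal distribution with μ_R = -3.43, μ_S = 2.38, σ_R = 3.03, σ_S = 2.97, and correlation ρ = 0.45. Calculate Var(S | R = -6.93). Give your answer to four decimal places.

For a bivariate normal, Var(S | R=x) = σ_S²(1 − ρ²).
Var(S | R=-6.93) = (2.97)²·(1 − (0.45)²) = 8.8209·0.7975 = 7.0347.

7.0347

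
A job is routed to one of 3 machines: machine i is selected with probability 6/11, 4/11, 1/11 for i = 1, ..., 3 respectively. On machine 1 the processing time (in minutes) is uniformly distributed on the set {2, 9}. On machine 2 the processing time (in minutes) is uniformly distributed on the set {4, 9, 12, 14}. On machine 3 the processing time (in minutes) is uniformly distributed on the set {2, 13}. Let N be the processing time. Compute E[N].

E[N | machine 1] = (2+9)/2 = 11/2.
E[N | machine 2] = (4+9+12+14)/4 = 39/4.
E[N | machine 3] = (2+13)/2 = 15/2.
By the law of total expectation,
E[N] = (6/11)·(11/2) + (4/11)·(39/4) + (1/11)·(15/2) = 159/22.

159/22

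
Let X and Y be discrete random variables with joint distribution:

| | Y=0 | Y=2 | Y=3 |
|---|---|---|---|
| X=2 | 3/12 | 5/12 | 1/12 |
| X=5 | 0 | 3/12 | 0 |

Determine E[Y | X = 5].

2

P(X = 5) = 1/4.
Σ Y·P over the event = 2·(3/12) = 1/2.
E[Y | X = 5] = (1/2) / (1/4) = 2.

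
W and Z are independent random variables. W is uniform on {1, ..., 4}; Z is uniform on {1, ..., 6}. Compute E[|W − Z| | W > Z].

P(W > Z) = 1/4.
Summing |W−Z|·P(x,y) over outcomes with W > Z gives 5/12.
E[|W − Z| | W > Z] = (5/12) / (1/4) = 5/3.

5/3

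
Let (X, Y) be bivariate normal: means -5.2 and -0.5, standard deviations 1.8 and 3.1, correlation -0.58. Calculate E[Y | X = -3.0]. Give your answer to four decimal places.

For a bivariate normal, E[Y | X=x] = μ_Y + ρ·(σ_Y/σ_X)·(x − μ_X).
E[Y | X=-3.0] = -0.5 + (-0.58)·(3.1/1.8)·(-3.0 − (-5.2)) = -0.5 + (-0.99889)·(2.2) = -2.6976.

-2.6976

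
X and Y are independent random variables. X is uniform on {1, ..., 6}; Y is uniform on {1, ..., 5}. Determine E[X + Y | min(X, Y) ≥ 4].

P(min(X, Y) ≥ 4) = 1/5.
Summing (X+Y)·P(x,y) over outcomes with min(X, Y) ≥ 4 gives 19/10.
E[X + Y | min(X, Y) ≥ 4] = (19/10) / (1/5) = 19/2.

19/2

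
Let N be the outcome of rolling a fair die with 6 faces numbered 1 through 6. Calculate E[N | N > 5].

Given N > 5, N is equally likely to be any of {6}.
E[N | N > 5] = (6) / 1 = 6.

6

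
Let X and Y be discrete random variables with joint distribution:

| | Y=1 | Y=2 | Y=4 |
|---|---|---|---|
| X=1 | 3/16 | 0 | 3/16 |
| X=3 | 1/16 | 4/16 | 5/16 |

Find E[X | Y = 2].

P(Y = 2) = 1/4.
Σ X·P over the event = 3·(4/16) = 3/4.
E[X | Y = 2] = (3/4) / (1/4) = 3.

3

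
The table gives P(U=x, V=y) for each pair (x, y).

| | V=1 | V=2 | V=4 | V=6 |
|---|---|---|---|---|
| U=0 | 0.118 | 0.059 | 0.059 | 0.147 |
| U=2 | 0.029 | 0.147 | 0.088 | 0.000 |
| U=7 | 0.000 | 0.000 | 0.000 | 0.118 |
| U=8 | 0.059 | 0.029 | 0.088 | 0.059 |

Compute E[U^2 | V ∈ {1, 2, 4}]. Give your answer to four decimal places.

P(V ∈ {1, 2, 4}) = 0.676.
Summing U^2·P(U=x,V=y) over the conditioning event gives 12.320.
E[U^2 | V ∈ {1, 2, 4}] = (12.320) / (0.676) = 18.2249.

18.2249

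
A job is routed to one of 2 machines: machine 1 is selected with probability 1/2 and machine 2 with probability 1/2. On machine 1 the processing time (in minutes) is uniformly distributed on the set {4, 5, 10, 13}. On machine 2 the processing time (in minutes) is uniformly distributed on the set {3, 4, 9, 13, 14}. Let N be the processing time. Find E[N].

E[N | machine 1] = (4+5+10+13)/4 = 8.
E[N | machine 2] = (3+4+9+13+14)/5 = 43/5.
E[N] = (1/2)·(8) + (1/2)·(43/5) = 83/10.

83/10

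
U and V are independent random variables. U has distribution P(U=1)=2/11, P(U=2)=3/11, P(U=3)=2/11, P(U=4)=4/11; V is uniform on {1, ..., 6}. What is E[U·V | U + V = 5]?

P(U + V = 5) = 1/6.
Summing UV·P(x,y) over outcomes with U + V = 5 gives 9/11.
E[U·V | U + V = 5] = (9/11) / (1/6) = 54/11.

54/11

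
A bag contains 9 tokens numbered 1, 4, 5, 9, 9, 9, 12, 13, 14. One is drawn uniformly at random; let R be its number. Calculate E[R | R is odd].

P(R is odd) = 2/3.
Σ over the event: 1·1/9 + 5·1/9 + 9·1/3 + 13·1/9 = 46/9.
E[R | R is odd] = (46/9) / (2/3) = 23/3.

23/3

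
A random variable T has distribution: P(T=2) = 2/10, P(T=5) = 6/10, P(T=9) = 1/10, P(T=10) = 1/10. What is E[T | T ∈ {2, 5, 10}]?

44/9

P(T ∈ {2, 5, 10}) = 9/10.
Σ over the event: 2·1/5 + 5·3/5 + 10·1/10 = 22/5.
E[T | T ∈ {2, 5, 10}] = (22/5) / (9/10) = 44/9.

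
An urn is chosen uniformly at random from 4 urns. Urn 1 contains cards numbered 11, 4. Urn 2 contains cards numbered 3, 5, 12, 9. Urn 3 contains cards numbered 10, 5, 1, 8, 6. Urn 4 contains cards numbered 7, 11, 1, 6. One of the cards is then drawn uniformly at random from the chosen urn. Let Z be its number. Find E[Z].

E[Z | urn 1] = (11+4)/2 = 15/2.
E[Z | urn 2] = (3+5+12+9)/4 = 29/4.
E[Z | urn 3] = (10+5+1+8+6)/5 = 6.
E[Z | urn 4] = (7+11+1+6)/4 = 25/4.
By the law of total expectation,
E[Z] = (1/4)·(15/2) + (1/4)·(29/4) + (1/4)·(6) + (1/4)·(25/4) = 27/4.

27/4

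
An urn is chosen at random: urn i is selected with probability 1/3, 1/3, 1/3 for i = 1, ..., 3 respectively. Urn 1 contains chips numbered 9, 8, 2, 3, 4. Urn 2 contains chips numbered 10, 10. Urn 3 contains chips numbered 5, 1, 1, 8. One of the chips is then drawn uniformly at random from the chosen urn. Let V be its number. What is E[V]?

379/60

E[V | urn 1] = (9+8+2+3+4)/5 = 26/5.
E[V | urn 2] = (10+10)/2 = 10.
E[V | urn 3] = (5+1+1+8)/4 = 15/4.
By the law of total expectation,
E[V] = (1/3)·(26/5) + (1/3)·(10) + (1/3)·(15/4) = 379/60.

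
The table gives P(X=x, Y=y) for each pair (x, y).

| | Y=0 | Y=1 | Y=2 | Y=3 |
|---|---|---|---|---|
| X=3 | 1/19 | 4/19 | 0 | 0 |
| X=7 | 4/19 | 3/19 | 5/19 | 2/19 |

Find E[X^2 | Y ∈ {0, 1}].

97/3

P(Y ∈ {0, 1}) = 12/19.
Σ X^2·P over the event = 9·(1/19) + 9·(4/19) + 49·(4/19) + 49·(3/19) = 388/19.
E[X^2 | Y ∈ {0, 1}] = (388/19) / (12/19) = 97/3.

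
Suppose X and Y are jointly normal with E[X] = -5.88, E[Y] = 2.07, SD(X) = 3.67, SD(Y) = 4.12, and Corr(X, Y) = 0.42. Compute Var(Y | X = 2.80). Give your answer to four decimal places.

The conditional variance in a bivariate normal is σ_Y²(1 − ρ²), independent of x.
Var(Y | X=2.80) = (4.12)²·(1 − (0.42)²) = 16.9744·0.8236 = 13.9801.

13.9801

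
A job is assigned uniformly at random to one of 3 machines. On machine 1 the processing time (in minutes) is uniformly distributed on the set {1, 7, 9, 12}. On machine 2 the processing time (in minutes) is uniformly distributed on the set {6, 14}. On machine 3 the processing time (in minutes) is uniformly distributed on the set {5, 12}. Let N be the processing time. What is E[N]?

103/12

E[N | machine 1] = (1+7+9+12)/4 = 29/4.
E[N | machine 2] = (6+14)/2 = 10.
E[N | machine 3] = (5+12)/2 = 17/2.
By the law of total expectation,
E[N] = (1/3)·(29/4) + (1/3)·(10) + (1/3)·(17/2) = 103/12.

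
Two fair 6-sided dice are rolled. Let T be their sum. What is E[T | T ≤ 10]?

218/33

P(T ≤ 10) = 11/12.
E[T | T ≤ 10] = (109/18) / (11/12) = 218/33.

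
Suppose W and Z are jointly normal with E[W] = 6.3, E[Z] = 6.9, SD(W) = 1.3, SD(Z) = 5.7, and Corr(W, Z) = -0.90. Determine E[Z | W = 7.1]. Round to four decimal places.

The regression of Z on W has slope ρ·σ_Z/σ_W and passes through (μ_W, μ_Z).
E[Z | W=7.1] = 6.9 + (-0.90)·(5.7/1.3)·(7.1 − (6.3)) = 6.9 + (-3.94615)·(0.8) = 3.7431.

3.7431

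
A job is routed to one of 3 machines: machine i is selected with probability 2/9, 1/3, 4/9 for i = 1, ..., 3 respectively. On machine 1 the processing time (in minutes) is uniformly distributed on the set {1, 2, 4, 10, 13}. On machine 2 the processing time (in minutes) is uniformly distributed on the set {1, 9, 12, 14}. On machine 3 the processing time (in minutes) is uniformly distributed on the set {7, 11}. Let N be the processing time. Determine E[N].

25/3

E[N | machine 1] = (1+2+4+10+13)/5 = 6.
E[N | machine 2] = (1+9+12+14)/4 = 9.
E[N | machine 3] = (7+11)/2 = 9.
E[N] = (2/9)·(6) + (1/3)·(9) + (4/9)·(9) = 25/3.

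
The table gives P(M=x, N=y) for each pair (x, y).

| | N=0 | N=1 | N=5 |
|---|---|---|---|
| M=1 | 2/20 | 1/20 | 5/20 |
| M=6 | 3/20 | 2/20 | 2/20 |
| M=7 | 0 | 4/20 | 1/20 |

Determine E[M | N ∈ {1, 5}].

P(N ∈ {1, 5}) = 3/4.
Σ M·P over the event = 1·(1/20) + 1·(5/20) + 6·(2/20) + 6·(2/20) + 7·(4/20) + 7·(1/20) = 13/4.
E[M | N ∈ {1, 5}] = (13/4) / (3/4) = 13/3.

13/3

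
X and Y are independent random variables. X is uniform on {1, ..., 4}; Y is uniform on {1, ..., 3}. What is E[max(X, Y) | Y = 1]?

5/2

Outcomes with Y = 1: (1,1), (2,1), (3,1), (4,1), each with probability 1/12.
E[max(X, Y) | Y = 1] = (1 + 2 + 3 + 4) / 4 = 5/2.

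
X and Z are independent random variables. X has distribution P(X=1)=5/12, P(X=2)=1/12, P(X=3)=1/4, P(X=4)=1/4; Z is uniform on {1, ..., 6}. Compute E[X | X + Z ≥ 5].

35/13

P(X + Z ≥ 5) = 13/18.
Summing X·P(x,y) over outcomes with X + Z ≥ 5 gives 35/18.
E[X | X + Z ≥ 5] = (35/18) / (13/18) = 35/13.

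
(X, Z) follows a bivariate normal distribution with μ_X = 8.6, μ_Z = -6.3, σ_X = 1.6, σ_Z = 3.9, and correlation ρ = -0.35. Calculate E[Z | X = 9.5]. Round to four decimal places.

-7.0678

The regression of Z on X has slope ρ·σ_Z/σ_X and passes through (μ_X, μ_Z).
E[Z | X=9.5] = -6.3 + (-0.35)·(3.9/1.6)·(9.5 − (8.6)) = -6.3 + (-0.85313)·(0.9) = -7.0678.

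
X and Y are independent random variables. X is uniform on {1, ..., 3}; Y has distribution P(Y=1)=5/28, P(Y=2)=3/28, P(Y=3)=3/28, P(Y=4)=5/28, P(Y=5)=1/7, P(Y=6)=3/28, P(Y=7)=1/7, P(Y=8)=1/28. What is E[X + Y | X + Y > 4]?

36/5

P(X + Y > 4) = 5/7.
Summing (X+Y)·P(x,y) over outcomes with X + Y > 4 gives 36/7.
E[X + Y | X + Y > 4] = (36/7) / (5/7) = 36/5.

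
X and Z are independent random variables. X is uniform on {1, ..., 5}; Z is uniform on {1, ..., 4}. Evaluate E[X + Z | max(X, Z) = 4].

44/7

Outcomes with max(X, Z) = 4: (1,4), (2,4), (3,4), (4,1), (4,2), (4,3), (4,4), each with probability 1/20.
E[X + Z | max(X, Z) = 4] = (5 + 6 + 7 + 5 + 6 + 7 + 8) / 7 = 44/7.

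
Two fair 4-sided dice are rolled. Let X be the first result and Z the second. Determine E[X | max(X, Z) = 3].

P(max(X, Z) = 3) = 5/16.
Summing X·P(x,y) over outcomes with max(X, Z) = 3 gives 3/4.
E[X | max(X, Z) = 3] = (3/4) / (5/16) = 12/5.

12/5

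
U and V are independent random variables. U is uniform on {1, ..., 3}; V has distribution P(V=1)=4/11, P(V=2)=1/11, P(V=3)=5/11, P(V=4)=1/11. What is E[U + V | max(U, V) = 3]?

24/5

P(max(U, V) = 3) = 20/33.
Summing (U+V)·P(x,y) over outcomes with max(U, V) = 3 gives 32/11.
E[U + V | max(U, V) = 3] = (32/11) / (20/33) = 24/5.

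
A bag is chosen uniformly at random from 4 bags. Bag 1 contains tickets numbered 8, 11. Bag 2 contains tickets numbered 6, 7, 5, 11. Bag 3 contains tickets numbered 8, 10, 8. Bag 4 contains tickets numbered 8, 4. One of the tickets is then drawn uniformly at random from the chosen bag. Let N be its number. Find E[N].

377/48

E[N | bag 1] = (8+11)/2 = 19/2.
E[N | bag 2] = (6+7+5+11)/4 = 29/4.
E[N | bag 3] = (8+10+8)/3 = 26/3.
E[N | bag 4] = (8+4)/2 = 6.
By the law of total expectation,
E[N] = (1/4)·(19/2) + (1/4)·(29/4) + (1/4)·(26/3) + (1/4)·(6) = 377/48.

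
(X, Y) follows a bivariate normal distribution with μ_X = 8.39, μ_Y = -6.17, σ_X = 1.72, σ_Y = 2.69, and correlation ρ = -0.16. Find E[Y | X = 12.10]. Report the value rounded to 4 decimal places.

-7.0984

For a bivariate normal, E[Y | X=x] = μ_Y + ρ·(σ_Y/σ_X)·(x − μ_X).
E[Y | X=12.10] = -6.17 + (-0.16)·(2.69/1.72)·(12.10 − (8.39)) = -6.17 + (-0.25023)·(3.71) = -7.0984.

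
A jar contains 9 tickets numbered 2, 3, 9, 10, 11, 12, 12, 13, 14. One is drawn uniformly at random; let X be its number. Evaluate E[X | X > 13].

P(X > 13) = 1/9.
Σ over the event: 14·1/9 = 14/9.
E[X | X > 13] = (14/9) / (1/9) = 14.

14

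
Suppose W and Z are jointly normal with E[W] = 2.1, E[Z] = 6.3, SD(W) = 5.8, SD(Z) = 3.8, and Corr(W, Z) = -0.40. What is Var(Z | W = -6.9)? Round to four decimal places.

Var(Z | W=x) = (1 − ρ²)·σ_Z².
Var(Z | W=-6.9) = (3.8)²·(1 − (-0.40)²) = 14.44·0.84 = 12.1296.

12.1296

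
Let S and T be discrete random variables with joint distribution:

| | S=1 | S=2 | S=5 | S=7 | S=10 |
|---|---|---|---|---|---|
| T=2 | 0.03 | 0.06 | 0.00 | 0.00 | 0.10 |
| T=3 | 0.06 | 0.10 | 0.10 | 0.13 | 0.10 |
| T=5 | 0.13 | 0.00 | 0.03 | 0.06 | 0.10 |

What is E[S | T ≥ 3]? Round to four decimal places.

5.3951

P(T ≥ 3) = 0.81.
Summing S·P(S=x,T=y) over the conditioning event gives 4.37.
E[S | T ≥ 3] = (4.37) / (0.81) = 5.3951.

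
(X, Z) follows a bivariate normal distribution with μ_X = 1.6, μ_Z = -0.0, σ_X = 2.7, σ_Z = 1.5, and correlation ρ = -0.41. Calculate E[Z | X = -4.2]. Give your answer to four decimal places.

1.3211

The regression of Z on X has slope ρ·σ_Z/σ_X and passes through (μ_X, μ_Z).
E[Z | X=-4.2] = -0.0 + (-0.41)·(1.5/2.7)·(-4.2 − (1.6)) = -0.0 + (-0.22778)·(-5.8) = 1.3211.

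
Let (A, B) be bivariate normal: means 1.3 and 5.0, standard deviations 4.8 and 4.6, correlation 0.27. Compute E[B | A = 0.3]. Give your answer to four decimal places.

4.7413

The regression of B on A has slope ρ·σ_B/σ_A and passes through (μ_A, μ_B).
E[B | A=0.3] = 5.0 + (0.27)·(4.6/4.8)·(0.3 − (1.3)) = 5.0 + (0.25875)·(-1) = 4.7413.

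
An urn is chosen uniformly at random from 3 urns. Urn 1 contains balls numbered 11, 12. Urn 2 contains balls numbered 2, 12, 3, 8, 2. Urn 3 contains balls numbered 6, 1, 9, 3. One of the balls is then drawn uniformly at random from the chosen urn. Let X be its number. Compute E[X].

E[X | urn 1] = (11+12)/2 = 23/2.
E[X | urn 2] = (2+12+3+8+2)/5 = 27/5.
E[X | urn 3] = (6+1+9+3)/4 = 19/4.
By the law of total expectation,
E[X] = (1/3)·(23/2) + (1/3)·(27/5) + (1/3)·(19/4) = 433/60.

433/60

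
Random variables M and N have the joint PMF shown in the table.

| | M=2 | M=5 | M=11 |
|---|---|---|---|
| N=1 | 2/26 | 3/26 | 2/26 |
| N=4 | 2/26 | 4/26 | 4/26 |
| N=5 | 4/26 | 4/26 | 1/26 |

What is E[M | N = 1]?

P(N = 1) = 7/26.
Σ M·P over the event = 2·(2/26) + 5·(3/26) + 11·(2/26) = 41/26.
E[M | N = 1] = (41/26) / (7/26) = 41/7.

41/7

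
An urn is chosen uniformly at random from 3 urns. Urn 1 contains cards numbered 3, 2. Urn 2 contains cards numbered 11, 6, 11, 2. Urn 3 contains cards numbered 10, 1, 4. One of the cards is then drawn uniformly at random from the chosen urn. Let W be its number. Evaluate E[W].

E[W | urn 1] = (3+2)/2 = 5/2.
E[W | urn 2] = (11+6+11+2)/4 = 15/2.
E[W | urn 3] = (10+1+4)/3 = 5.
By the law of total expectation,
E[W] = (1/3)·(5/2) + (1/3)·(15/2) + (1/3)·(5) = 5.

5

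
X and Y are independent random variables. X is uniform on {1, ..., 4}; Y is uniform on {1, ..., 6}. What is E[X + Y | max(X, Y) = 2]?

Outcomes with max(X, Y) = 2: (1,2), (2,1), (2,2), each with probability 1/24.
E[X + Y | max(X, Y) = 2] = (3 + 3 + 4) / 3 = 10/3.

10/3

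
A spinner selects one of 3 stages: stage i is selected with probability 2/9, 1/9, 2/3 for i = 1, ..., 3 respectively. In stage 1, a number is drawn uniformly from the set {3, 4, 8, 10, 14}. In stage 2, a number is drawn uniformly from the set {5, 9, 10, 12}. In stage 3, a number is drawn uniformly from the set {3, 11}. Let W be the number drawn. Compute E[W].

37/5

E[W | stage 1] = (3+4+8+10+14)/5 = 39/5.
E[W | stage 2] = (5+9+10+12)/4 = 9.
E[W | stage 3] = (3+11)/2 = 7.
E[W] = (2/9)·(39/5) + (1/9)·(9) + (2/3)·(7) = 37/5.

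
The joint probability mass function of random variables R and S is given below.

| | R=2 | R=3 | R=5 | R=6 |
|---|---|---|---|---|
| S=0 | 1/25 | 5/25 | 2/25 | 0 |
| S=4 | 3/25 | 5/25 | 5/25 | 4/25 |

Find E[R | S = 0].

P(S = 0) = 8/25.
Σ R·P over the event = 2·(1/25) + 3·(5/25) + 5·(2/25) = 27/25.
E[R | S = 0] = (27/25) / (8/25) = 27/8.

27/8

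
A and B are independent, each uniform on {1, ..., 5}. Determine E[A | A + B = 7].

7/2

P(A + B = 7) = 4/25.
Summing A·P(x,y) over outcomes with A + B = 7 gives 14/25.
E[A | A + B = 7] = (14/25) / (4/25) = 7/2.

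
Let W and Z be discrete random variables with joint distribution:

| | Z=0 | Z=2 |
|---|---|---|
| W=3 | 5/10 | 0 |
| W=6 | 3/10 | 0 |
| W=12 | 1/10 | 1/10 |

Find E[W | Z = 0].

P(Z = 0) = 9/10.
Σ W·P over the event = 3·(5/10) + 6·(3/10) + 12·(1/10) = 9/2.
E[W | Z = 0] = (9/2) / (9/10) = 5.

5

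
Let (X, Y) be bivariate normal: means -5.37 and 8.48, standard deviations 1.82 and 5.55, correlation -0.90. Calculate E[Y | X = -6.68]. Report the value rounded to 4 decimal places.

12.0753

E[Y | X=x] = μ_Y + ρ(σ_Y/σ_X)(x − μ_X) for jointly normal variables.
E[Y | X=-6.68] = 8.48 + (-0.90)·(5.55/1.82)·(-6.68 − (-5.37)) = 8.48 + (-2.7445)·(-1.31) = 12.0753.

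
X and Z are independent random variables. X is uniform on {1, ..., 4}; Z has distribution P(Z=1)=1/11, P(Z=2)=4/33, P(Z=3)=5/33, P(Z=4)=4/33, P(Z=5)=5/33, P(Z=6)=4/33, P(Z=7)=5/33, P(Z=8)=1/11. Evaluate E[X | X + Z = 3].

10/7

P(X + Z = 3) = 7/132.
Summing X·P(x,y) over outcomes with X + Z = 3 gives 5/66.
E[X | X + Z = 3] = (5/66) / (7/132) = 10/7.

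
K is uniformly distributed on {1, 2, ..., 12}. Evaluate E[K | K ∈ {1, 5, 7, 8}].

P(K ∈ {1, 5, 7, 8}) = 1/3.
Σ over the event: 1·1/12 + 5·1/12 + 7·1/12 + 8·1/12 = 7/4.
E[K | K ∈ {1, 5, 7, 8}] = (7/4) / (1/3) = 21/4.

21/4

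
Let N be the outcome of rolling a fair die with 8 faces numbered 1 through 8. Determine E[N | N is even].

5

Given N is even, N is equally likely to be any of {2, 4, 6, 8}.
E[N | N is even] = (2 + 4 + 6 + 8) / 4 = 5.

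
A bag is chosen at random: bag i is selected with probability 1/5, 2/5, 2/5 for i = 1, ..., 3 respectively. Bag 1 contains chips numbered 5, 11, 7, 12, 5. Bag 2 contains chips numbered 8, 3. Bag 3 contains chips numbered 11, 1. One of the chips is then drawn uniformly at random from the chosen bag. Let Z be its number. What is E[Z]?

31/5

E[Z | bag 1] = (5+11+7+12+5)/5 = 8.
E[Z | bag 2] = (8+3)/2 = 11/2.
E[Z | bag 3] = (11+1)/2 = 6.
By the law of total expectation,
E[Z] = (1/5)·(8) + (2/5)·(11/2) + (2/5)·(6) = 31/5.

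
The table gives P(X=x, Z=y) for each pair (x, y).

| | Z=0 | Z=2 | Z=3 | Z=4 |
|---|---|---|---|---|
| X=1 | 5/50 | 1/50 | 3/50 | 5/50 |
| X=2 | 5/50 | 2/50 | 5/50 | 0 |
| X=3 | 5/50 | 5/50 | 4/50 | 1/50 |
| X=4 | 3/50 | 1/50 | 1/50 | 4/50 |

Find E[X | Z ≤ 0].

7/3

P(Z ≤ 0) = 9/25.
Σ X·P over the event = 1·(5/50) + 2·(5/50) + 3·(5/50) + 4·(3/50) = 21/25.
E[X | Z ≤ 0] = (21/25) / (9/25) = 7/3.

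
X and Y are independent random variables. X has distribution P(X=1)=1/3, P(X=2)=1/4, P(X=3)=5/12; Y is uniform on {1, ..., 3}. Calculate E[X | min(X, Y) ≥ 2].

P(min(X, Y) ≥ 2) = 4/9.
Summing X·P(x,y) over outcomes with min(X, Y) ≥ 2 gives 7/6.
E[X | min(X, Y) ≥ 2] = (7/6) / (4/9) = 21/8.

21/8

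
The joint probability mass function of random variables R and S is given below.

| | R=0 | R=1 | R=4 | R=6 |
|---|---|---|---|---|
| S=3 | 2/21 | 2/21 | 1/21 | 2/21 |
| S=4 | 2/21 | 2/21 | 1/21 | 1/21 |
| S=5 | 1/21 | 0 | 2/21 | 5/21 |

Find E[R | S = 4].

P(S = 4) = 2/7.
Σ R·P over the event = 0·(2/21) + 1·(2/21) + 4·(1/21) + 6·(1/21) = 4/7.
E[R | S = 4] = (4/7) / (2/7) = 2.

2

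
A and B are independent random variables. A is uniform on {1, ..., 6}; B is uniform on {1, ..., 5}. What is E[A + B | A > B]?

7

P(A > B) = 1/2.
Summing (A+B)·P(x,y) over outcomes with A > B gives 7/2.
E[A + B | A > B] = (7/2) / (1/2) = 7.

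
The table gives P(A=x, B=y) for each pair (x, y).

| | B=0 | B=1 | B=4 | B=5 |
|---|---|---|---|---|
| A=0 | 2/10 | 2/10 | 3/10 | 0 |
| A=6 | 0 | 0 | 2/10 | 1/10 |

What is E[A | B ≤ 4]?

P(B ≤ 4) = 9/10.
Σ A·P over the event = 0·(2/10) + 0·(2/10) + 0·(3/10) + 6·(2/10) = 6/5.
E[A | B ≤ 4] = (6/5) / (9/10) = 4/3.

4/3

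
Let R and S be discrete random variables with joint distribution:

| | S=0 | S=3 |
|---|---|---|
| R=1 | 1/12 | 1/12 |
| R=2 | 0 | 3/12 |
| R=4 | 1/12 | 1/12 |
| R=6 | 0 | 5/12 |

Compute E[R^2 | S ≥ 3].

209/10

P(S ≥ 3) = 5/6.
Σ R^2·P over the event = 1·(1/12) + 4·(3/12) + 16·(1/12) + 36·(5/12) = 209/12.
E[R^2 | S ≥ 3] = (209/12) / (5/6) = 209/10.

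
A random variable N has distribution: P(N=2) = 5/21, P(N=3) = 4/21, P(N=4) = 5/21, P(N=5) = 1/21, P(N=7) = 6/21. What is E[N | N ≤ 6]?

P(N ≤ 6) = 5/7.
Σ over the event: 2·5/21 + 3·4/21 + 4·5/21 + 5·1/21 = 47/21.
E[N | N ≤ 6] = (47/21) / (5/7) = 47/15.

47/15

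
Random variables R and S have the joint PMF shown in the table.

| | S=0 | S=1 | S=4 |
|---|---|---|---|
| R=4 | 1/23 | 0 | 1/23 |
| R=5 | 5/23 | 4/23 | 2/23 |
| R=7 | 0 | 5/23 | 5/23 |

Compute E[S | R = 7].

5/2

P(R = 7) = 10/23.
Summing S·P(R=x,S=y) over the conditioning event gives 25/23.
E[S | R = 7] = (25/23) / (10/23) = 5/2.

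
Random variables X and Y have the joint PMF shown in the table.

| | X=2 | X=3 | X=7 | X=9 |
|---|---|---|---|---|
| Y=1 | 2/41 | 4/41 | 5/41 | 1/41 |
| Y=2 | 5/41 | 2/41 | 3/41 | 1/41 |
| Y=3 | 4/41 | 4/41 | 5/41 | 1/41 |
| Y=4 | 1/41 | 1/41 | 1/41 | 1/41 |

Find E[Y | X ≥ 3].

P(X ≥ 3) = 29/41.
Summing Y·P(X=x,Y=y) over the conditioning event gives 64/41.
E[Y | X ≥ 3] = (64/41) / (29/41) = 64/29.

64/29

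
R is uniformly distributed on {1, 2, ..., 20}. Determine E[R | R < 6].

Given R < 6, R is equally likely to be any of {1, 2, 3, 4, 5}.
E[R | R < 6] = (1 + 2 + 3 + 4 + 5) / 5 = 3.

3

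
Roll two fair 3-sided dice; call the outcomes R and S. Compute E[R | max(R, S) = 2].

P(max(R, S) = 2) = 1/3.
Summing R·P(x,y) over outcomes with max(R, S) = 2 gives 5/9.
E[R | max(R, S) = 2] = (5/9) / (1/3) = 5/3.

5/3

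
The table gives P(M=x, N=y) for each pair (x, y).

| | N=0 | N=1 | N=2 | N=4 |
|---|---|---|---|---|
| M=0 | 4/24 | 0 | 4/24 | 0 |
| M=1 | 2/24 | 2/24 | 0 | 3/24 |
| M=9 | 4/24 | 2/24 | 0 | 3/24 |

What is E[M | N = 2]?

0

P(N = 2) = 1/6.
Σ M·P over the event = 0·(4/24) = 0.
E[M | N = 2] = (0) / (1/6) = 0.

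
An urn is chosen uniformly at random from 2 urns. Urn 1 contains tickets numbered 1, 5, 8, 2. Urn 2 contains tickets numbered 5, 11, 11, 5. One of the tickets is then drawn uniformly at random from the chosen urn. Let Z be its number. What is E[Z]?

E[Z | urn 1] = (1+5+8+2)/4 = 4.
E[Z | urn 2] = (5+11+11+5)/4 = 8.
E[Z] = (1/2)·(4) + (1/2)·(8) = 6.

6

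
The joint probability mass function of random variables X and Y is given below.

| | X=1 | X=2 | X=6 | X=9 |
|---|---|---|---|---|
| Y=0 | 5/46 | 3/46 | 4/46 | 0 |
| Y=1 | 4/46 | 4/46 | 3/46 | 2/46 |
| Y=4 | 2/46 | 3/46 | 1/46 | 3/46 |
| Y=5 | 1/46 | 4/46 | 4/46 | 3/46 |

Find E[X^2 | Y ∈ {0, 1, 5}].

855/37

P(Y ∈ {0, 1, 5}) = 37/46.
Summing X^2·P(X=x,Y=y) over the conditioning event gives 855/46.
E[X^2 | Y ∈ {0, 1, 5}] = (855/46) / (37/46) = 855/37.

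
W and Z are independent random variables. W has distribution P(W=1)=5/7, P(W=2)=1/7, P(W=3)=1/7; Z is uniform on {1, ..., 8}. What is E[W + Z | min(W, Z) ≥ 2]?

P(min(W, Z) ≥ 2) = 1/4.
Summing (W+Z)·P(x,y) over outcomes with min(W, Z) ≥ 2 gives 15/8.
E[W + Z | min(W, Z) ≥ 2] = (15/8) / (1/4) = 15/2.

15/2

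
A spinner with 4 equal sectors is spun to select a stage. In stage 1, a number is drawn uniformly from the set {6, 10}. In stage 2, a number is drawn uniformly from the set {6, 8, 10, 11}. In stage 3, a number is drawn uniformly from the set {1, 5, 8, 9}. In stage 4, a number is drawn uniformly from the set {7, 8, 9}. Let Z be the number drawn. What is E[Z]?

E[Z | stage 1] = (6+10)/2 = 8.
E[Z | stage 2] = (6+8+10+11)/4 = 35/4.
E[Z | stage 3] = (1+5+8+9)/4 = 23/4.
E[Z | stage 4] = (7+8+9)/3 = 8.
By the law of total expectation,
E[Z] = (1/4)·(8) + (1/4)·(35/4) + (1/4)·(23/4) + (1/4)·(8) = 61/8.

61/8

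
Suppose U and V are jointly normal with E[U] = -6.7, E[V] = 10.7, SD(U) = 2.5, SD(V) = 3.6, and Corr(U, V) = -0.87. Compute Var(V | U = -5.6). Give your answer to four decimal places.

3.1506

For a bivariate normal, Var(V | U=x) = σ_V²(1 − ρ²).
Var(V | U=-5.6) = (3.6)²·(1 − (-0.87)²) = 12.96·0.2431 = 3.1506.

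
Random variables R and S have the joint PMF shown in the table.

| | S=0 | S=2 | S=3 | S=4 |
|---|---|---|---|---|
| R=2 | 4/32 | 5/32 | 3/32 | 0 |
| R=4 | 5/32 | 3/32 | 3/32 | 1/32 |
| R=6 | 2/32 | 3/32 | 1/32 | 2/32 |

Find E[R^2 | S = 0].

168/11

P(S = 0) = 11/32.
Σ R^2·P over the event = 4·(4/32) + 16·(5/32) + 36·(2/32) = 21/4.
E[R^2 | S = 0] = (21/4) / (11/32) = 168/11.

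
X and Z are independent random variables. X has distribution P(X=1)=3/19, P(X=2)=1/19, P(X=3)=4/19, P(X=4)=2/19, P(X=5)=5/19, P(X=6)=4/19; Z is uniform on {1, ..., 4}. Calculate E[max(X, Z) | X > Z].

P(X > Z) = 51/76.
Summing max(X,Z)·P(x,y) over outcomes with X > Z gives 123/38.
E[max(X, Z) | X > Z] = (123/38) / (51/76) = 82/17.

82/17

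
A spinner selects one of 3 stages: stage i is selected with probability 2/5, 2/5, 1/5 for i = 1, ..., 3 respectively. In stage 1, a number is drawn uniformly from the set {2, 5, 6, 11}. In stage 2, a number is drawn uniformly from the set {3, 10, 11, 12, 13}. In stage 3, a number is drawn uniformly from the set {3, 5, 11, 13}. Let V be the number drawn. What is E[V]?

198/25

E[V | stage 1] = (2+5+6+11)/4 = 6.
E[V | stage 2] = (3+10+11+12+13)/5 = 49/5.
E[V | stage 3] = (3+5+11+13)/4 = 8.
E[V] = (2/5)·(6) + (2/5)·(49/5) + (1/5)·(8) = 198/25.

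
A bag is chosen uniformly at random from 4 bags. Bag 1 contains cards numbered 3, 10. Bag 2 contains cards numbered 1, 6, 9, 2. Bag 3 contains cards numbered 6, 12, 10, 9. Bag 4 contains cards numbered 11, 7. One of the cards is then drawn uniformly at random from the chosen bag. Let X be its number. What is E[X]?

117/16

E[X | bag 1] = (3+10)/2 = 13/2.
E[X | bag 2] = (1+6+9+2)/4 = 9/2.
E[X | bag 3] = (6+12+10+9)/4 = 37/4.
E[X | bag 4] = (11+7)/2 = 9.
E[X] = (1/4)·(13/2) + (1/4)·(9/2) + (1/4)·(37/4) + (1/4)·(9) = 117/16.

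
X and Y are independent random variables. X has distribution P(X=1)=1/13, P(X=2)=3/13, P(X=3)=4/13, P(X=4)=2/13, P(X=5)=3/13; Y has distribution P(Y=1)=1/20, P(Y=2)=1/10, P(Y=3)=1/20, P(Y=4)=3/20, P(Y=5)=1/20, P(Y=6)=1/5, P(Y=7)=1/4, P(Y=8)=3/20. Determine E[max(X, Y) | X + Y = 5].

P(X + Y = 5) = 4/65.
Summing max(X,Y)·P(x,y) over outcomes with X + Y = 5 gives 53/260.
E[max(X, Y) | X + Y = 5] = (53/260) / (4/65) = 53/16.

53/16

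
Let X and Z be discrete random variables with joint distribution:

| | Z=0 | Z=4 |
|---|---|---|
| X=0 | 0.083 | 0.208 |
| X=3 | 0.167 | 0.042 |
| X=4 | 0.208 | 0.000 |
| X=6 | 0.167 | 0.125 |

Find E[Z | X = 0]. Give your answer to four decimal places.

P(X = 0) = 0.291.
Σ Z·P over the event = 0·(0.083) + 4·(0.208) = 0.832.
E[Z | X = 0] = (0.832) / (0.291) = 2.8591.

2.8591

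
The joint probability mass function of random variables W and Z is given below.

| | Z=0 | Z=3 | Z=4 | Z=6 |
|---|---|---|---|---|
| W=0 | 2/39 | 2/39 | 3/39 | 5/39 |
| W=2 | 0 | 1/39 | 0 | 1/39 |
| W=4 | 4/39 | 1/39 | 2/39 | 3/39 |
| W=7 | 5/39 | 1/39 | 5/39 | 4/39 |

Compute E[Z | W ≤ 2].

P(W ≤ 2) = 14/39.
Σ Z·P over the event = 0·(2/39) + 3·(2/39) + 4·(3/39) + 6·(5/39) + 3·(1/39) + 6·(1/39) = 19/13.
E[Z | W ≤ 2] = (19/13) / (14/39) = 57/14.

57/14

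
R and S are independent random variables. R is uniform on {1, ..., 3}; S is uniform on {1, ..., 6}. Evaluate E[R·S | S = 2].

4

Outcomes with S = 2: (1,2), (2,2), (3,2), each with probability 1/18.
E[R·S | S = 2] = (2 + 4 + 6) / 3 = 4.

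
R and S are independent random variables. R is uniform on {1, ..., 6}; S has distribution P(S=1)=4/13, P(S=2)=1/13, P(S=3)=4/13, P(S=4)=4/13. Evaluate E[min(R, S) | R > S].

24/11

P(R > S) = 22/39.
Summing min(R,S)·P(x,y) over outcomes with R > S gives 16/13.
E[min(R, S) | R > S] = (16/13) / (22/39) = 24/11.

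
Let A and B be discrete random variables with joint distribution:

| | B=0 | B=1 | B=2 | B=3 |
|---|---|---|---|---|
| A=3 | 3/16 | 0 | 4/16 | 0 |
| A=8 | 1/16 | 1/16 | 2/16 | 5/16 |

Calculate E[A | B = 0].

17/4

P(B = 0) = 1/4.
Σ A·P over the event = 3·(3/16) + 8·(1/16) = 17/16.
E[A | B = 0] = (17/16) / (1/4) = 17/4.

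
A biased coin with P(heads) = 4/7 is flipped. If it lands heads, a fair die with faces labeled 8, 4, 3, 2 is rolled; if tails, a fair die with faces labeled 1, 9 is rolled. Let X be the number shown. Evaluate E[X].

E[X | heads] = (8+4+3+2)/4 = 17/4.
E[X | tails] = (1+9)/2 = 5.
E[X] = (4/7)·(17/4) + (3/7)·(5) = 32/7.

32/7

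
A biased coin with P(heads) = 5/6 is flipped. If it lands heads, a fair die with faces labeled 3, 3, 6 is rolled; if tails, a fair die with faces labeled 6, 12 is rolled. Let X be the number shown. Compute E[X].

E[X | heads] = (3+3+6)/3 = 4.
E[X | tails] = (6+12)/2 = 9.
E[X] = (5/6)·(4) + (1/6)·(9) = 29/6.

29/6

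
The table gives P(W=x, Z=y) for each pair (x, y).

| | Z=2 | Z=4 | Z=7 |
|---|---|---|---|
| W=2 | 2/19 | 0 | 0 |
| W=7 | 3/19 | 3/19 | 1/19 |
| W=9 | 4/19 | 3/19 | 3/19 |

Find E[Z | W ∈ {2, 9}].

15/4

P(W ∈ {2, 9}) = 12/19.
Σ Z·P over the event = 2·(2/19) + 2·(4/19) + 4·(3/19) + 7·(3/19) = 45/19.
E[Z | W ∈ {2, 9}] = (45/19) / (12/19) = 15/4.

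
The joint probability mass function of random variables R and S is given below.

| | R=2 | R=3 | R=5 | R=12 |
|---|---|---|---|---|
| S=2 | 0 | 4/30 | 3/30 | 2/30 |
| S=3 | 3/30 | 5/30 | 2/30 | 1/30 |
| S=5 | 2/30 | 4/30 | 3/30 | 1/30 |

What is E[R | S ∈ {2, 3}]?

P(S ∈ {2, 3}) = 2/3.
Σ R·P over the event = 2·(3/30) + 3·(4/30) + 3·(5/30) + 5·(3/30) + 5·(2/30) + 12·(2/30) + 12·(1/30) = 47/15.
E[R | S ∈ {2, 3}] = (47/15) / (2/3) = 47/10.

47/10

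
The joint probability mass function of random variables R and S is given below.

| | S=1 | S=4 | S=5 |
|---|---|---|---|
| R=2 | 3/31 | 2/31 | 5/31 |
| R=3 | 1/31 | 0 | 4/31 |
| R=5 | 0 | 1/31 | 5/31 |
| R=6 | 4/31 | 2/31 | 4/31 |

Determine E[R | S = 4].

P(S = 4) = 5/31.
Σ R·P over the event = 2·(2/31) + 5·(1/31) + 6·(2/31) = 21/31.
E[R | S = 4] = (21/31) / (5/31) = 21/5.

21/5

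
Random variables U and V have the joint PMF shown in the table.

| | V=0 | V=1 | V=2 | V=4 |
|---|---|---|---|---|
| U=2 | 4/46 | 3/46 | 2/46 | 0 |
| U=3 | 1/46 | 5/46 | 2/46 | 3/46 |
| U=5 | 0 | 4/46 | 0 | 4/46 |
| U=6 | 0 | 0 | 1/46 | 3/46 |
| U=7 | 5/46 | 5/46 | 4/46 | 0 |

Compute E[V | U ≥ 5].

P(U ≥ 5) = 13/23.
Σ V·P over the event = 1·(4/46) + 4·(4/46) + 2·(1/46) + 4·(3/46) + 0·(5/46) + 1·(5/46) + 2·(4/46) = 47/46.
E[V | U ≥ 5] = (47/46) / (13/23) = 47/26.

47/26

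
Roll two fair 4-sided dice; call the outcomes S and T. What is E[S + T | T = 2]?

Outcomes with T = 2: (1,2), (2,2), (3,2), (4,2), each with probability 1/16.
E[S + T | T = 2] = (3 + 4 + 5 + 6) / 4 = 9/2.

9/2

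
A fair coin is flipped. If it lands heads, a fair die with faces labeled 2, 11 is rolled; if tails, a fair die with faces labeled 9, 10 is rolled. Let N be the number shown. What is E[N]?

8

E[N | heads] = (2+11)/2 = 13/2.
E[N | tails] = (9+10)/2 = 19/2.
By the law of total expectation,
E[N] = (1/2)·(13/2) + (1/2)·(19/2) = 8.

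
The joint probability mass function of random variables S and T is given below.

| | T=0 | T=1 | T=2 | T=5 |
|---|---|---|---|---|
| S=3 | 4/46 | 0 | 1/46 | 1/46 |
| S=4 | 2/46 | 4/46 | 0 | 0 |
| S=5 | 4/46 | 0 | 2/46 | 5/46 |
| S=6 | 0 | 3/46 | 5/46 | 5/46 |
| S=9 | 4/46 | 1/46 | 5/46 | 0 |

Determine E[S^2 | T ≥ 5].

314/11

P(T ≥ 5) = 11/46.
Σ S^2·P over the event = 9·(1/46) + 25·(5/46) + 36·(5/46) = 157/23.
E[S^2 | T ≥ 5] = (157/23) / (11/46) = 314/11.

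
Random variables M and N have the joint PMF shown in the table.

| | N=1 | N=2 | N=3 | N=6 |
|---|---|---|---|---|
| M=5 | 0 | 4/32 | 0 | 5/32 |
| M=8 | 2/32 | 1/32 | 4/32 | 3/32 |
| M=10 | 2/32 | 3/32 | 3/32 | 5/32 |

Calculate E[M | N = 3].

62/7

P(N = 3) = 7/32.
Summing M·P(M=x,N=y) over the conditioning event gives 31/16.
E[M | N = 3] = (31/16) / (7/32) = 62/7.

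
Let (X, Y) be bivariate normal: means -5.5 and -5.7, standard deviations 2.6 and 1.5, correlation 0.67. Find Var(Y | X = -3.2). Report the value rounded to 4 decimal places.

1.2400

The conditional variance in a bivariate normal is σ_Y²(1 − ρ²), independent of x.
Var(Y | X=-3.2) = (1.5)²·(1 − (0.67)²) = 2.25·0.5511 = 1.2400.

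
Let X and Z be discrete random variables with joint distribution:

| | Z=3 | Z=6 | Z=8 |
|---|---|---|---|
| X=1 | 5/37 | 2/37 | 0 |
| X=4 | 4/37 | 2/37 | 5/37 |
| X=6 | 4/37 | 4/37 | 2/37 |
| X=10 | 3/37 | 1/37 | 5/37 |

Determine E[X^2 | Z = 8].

P(Z = 8) = 12/37.
Σ X^2·P over the event = 16·(5/37) + 36·(2/37) + 100·(5/37) = 652/37.
E[X^2 | Z = 8] = (652/37) / (12/37) = 163/3.

163/3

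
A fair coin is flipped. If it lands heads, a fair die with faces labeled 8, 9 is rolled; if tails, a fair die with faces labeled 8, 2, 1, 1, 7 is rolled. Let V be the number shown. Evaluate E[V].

123/20

E[V | heads] = (8+9)/2 = 17/2.
E[V | tails] = (8+2+1+1+7)/5 = 19/5.
By the law of total expectation,
E[V] = (1/2)·(17/2) + (1/2)·(19/5) = 123/20.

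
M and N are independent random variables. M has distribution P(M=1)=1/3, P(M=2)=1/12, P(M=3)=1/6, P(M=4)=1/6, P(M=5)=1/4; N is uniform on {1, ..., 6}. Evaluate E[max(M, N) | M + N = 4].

P(M + N = 4) = 7/72.
Summing max(M,N)·P(x,y) over outcomes with M + N = 4 gives 5/18.
E[max(M, N) | M + N = 4] = (5/18) / (7/72) = 20/7.

20/7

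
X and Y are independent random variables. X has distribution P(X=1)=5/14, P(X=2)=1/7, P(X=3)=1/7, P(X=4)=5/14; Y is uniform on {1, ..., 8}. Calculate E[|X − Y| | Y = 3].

P(Y = 3) = 1/8.
Summing |X−Y|·P(x,y) over outcomes with Y = 3 gives 17/112.
E[|X − Y| | Y = 3] = (17/112) / (1/8) = 17/14.

17/14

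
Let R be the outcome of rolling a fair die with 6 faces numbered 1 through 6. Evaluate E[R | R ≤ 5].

3

Given R ≤ 5, R is equally likely to be any of {1, 2, 3, 4, 5}.
E[R | R ≤ 5] = (1 + 2 + 3 + 4 + 5) / 5 = 3.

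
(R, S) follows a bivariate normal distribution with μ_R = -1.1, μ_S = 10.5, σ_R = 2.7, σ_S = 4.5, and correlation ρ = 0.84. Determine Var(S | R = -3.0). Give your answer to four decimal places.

5.9616

Var(S | R=x) = (1 − ρ²)·σ_S².
Var(S | R=-3.0) = (4.5)²·(1 − (0.84)²) = 20.25·0.2944 = 5.9616.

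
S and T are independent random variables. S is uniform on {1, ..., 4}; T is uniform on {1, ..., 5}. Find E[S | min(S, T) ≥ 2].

3

P(min(S, T) ≥ 2) = 3/5.
Summing S·P(x,y) over outcomes with min(S, T) ≥ 2 gives 9/5.
E[S | min(S, T) ≥ 2] = (9/5) / (3/5) = 3.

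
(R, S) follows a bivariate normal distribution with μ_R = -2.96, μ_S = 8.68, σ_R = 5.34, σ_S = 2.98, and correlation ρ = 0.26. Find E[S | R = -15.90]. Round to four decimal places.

The regression of S on R has slope ρ·σ_S/σ_R and passes through (μ_R, μ_S).
E[S | R=-15.90] = 8.68 + (0.26)·(2.98/5.34)·(-15.90 − (-2.96)) = 8.68 + (0.14509)·(-12.94) = 6.8025.

6.8025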